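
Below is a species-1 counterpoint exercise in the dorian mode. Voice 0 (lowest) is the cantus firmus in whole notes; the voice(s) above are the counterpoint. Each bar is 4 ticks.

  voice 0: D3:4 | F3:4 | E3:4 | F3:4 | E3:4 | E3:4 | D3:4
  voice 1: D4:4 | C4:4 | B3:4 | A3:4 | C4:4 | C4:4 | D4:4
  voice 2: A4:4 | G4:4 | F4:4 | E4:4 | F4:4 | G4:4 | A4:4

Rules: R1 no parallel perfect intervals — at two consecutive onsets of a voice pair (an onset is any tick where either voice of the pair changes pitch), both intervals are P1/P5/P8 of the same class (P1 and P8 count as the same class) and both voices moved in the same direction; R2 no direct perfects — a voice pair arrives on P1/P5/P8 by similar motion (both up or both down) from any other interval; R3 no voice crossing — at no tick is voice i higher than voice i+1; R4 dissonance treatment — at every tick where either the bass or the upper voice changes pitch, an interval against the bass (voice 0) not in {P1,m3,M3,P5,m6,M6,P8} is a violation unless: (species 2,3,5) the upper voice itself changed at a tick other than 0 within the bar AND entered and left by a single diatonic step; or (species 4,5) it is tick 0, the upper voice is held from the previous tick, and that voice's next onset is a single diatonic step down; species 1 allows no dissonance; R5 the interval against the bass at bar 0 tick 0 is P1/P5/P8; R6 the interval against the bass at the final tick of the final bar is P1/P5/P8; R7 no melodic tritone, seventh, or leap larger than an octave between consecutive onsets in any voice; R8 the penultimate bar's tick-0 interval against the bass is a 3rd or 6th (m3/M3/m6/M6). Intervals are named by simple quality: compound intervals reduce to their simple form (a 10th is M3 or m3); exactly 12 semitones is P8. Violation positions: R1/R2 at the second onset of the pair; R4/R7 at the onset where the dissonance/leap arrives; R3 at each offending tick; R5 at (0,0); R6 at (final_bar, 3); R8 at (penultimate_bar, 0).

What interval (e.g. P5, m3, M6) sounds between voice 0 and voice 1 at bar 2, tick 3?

voice 0=E3 voice 1=B3 -> P5

P5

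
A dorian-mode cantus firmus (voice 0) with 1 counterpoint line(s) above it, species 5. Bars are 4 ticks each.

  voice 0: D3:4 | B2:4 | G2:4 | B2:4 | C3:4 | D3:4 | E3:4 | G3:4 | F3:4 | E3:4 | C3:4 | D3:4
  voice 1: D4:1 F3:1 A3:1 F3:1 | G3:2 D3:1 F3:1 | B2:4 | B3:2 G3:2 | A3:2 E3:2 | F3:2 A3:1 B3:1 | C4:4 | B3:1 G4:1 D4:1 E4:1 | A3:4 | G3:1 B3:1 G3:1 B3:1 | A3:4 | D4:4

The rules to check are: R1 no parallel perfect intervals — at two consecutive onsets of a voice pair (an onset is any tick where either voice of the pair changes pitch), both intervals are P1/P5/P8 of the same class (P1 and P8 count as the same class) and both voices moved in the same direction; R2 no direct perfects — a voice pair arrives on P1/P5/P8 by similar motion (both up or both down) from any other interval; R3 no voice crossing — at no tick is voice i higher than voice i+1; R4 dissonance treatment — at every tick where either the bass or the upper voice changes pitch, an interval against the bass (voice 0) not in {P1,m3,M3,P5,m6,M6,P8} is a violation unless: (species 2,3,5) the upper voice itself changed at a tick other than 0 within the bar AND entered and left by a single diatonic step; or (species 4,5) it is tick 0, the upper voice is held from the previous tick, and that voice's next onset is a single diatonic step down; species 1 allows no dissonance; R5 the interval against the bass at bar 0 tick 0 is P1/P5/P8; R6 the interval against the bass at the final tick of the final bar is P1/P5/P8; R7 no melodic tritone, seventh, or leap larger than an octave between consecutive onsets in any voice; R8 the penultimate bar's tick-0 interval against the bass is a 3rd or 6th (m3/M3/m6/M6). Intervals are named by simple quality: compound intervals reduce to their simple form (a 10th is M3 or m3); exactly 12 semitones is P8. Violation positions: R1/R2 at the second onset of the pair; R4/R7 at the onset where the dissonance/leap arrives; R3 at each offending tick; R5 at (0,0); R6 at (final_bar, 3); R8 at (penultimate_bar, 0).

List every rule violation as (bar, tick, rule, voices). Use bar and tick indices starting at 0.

bar 0: v0=D3 v1=D4 downbeat P8
bar 1: v0=B2 v1=G3 downbeat m6
bar 2: v0=G2 v1=B2 downbeat M3
bar 3: v0=B2 v1=B3 downbeat P8
bar 4: v0=C3 v1=A3 downbeat M6
bar 5: v0=D3 v1=F3 downbeat m3
bar 6: v0=E3 v1=C4 downbeat m6
bar 7: v0=G3 v1=B3 downbeat M3
bar 8: v0=F3 v1=A3 downbeat M3
bar 9: v0=E3 v1=G3 downbeat m3
bar 10: v0=C3 v1=A3 downbeat M6
bar 11: v0=D3 v1=D4 downbeat P8
  -> R4 @ bar 1 tick 3 v(0, 1): B2/F3 TT untreated
  -> R7 @ bar 2 tick 0 v(1,): F3->B2 leap 6st
  -> R2 @ bar 3 tick 0 v(0, 1): G2/B2 M3 -> B2/B3 P8 similar
  -> R2 @ bar 11 tick 0 v(0, 1): C3/A3 M6 -> D3/D4 P8 similar

(1, 3, R4, (0, 1))
(2, 0, R7, (1,))
(3, 0, R2, (0, 1))
(11, 0, R2, (0, 1))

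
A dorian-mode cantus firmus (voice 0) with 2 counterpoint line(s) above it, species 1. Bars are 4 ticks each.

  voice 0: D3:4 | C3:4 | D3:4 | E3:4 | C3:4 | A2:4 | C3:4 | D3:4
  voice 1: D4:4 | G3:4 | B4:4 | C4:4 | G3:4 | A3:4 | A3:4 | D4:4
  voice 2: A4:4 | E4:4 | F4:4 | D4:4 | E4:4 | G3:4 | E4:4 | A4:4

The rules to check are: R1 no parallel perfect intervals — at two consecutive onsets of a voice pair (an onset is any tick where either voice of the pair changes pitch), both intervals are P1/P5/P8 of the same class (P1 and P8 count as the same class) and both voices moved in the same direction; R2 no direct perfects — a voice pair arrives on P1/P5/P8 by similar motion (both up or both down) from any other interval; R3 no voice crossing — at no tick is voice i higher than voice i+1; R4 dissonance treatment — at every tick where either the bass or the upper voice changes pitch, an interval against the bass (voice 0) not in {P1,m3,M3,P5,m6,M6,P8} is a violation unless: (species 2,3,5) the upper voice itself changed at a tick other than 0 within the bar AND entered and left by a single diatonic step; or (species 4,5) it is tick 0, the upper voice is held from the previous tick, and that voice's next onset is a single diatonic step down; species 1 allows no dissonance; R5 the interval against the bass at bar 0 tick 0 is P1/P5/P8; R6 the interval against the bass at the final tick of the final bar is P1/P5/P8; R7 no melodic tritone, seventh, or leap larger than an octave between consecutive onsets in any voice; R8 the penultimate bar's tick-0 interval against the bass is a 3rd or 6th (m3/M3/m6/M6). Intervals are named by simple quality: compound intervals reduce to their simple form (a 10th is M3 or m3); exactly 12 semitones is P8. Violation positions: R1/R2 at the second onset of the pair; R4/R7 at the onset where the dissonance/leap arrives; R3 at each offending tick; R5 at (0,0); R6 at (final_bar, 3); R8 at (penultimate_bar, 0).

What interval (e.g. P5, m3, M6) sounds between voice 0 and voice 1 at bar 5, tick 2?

P8

voice 0=A2 voice 1=A3 -> P8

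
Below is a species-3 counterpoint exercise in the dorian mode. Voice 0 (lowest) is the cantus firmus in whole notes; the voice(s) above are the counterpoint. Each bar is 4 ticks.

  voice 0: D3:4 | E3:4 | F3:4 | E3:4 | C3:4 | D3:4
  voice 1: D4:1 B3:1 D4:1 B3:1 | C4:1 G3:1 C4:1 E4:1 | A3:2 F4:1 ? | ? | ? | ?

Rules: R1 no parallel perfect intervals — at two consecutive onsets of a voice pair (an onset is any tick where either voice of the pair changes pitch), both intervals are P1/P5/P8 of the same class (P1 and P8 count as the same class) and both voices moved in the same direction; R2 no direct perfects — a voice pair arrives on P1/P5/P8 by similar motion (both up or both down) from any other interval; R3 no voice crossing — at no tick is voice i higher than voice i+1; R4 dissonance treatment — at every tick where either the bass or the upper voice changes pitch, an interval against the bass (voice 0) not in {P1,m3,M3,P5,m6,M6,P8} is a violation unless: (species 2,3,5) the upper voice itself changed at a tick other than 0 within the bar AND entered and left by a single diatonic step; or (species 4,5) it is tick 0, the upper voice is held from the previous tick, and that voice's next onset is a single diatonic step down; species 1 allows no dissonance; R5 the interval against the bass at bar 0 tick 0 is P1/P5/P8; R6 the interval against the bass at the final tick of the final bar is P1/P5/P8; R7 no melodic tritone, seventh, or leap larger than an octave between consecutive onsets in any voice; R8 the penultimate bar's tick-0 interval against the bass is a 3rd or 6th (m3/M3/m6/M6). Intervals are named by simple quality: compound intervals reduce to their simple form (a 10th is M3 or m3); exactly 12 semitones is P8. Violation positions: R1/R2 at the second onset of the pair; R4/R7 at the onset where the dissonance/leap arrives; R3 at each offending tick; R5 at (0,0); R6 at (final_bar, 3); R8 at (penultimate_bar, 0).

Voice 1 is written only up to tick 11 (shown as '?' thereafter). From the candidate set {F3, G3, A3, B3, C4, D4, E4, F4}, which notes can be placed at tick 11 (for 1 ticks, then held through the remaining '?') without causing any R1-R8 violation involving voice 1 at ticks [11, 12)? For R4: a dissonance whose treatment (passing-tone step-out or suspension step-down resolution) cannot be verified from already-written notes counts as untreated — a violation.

F3: legal
G3: violates R4,R7
A3: legal
B3: violates R4,R7
C4: legal
D4: legal
E4: violates R4
F4: legal

{A3, C4, D4, F3, F4}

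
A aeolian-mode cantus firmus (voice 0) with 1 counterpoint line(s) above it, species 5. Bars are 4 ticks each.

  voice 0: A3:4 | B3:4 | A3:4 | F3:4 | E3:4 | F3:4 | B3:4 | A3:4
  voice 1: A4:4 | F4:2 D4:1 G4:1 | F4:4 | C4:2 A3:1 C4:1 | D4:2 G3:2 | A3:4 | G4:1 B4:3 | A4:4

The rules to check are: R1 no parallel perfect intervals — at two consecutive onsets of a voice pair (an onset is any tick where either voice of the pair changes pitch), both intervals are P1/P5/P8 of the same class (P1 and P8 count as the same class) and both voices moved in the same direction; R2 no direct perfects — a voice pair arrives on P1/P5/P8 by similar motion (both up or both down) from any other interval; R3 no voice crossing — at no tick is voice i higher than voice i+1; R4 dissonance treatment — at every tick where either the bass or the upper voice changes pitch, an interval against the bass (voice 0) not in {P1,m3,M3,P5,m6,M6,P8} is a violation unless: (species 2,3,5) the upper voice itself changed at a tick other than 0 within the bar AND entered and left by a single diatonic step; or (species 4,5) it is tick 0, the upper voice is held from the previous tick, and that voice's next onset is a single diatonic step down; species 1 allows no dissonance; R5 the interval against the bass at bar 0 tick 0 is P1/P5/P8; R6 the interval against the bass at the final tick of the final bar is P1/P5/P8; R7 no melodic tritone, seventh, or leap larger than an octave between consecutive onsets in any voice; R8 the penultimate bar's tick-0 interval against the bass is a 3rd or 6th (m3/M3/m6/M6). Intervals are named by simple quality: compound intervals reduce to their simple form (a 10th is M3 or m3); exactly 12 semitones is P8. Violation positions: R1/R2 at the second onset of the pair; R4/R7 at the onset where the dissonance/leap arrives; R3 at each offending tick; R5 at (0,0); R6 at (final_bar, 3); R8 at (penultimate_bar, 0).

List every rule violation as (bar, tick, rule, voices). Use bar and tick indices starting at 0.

(1, 0, R4, (0, 1))
(3, 0, R2, (0, 1))
(4, 0, R4, (0, 1))
(6, 0, R7, (0,))
(6, 0, R7, (1,))
(7, 0, R1, (0, 1))

bar 0: v0=A3 v1=A4 downbeat P8
bar 1: v0=B3 v1=F4 downbeat TT
bar 2: v0=A3 v1=F4 downbeat m6
bar 3: v0=F3 v1=C4 downbeat P5
bar 4: v0=E3 v1=D4 downbeat m7
bar 5: v0=F3 v1=A3 downbeat M3
bar 6: v0=B3 v1=G4 downbeat m6
bar 7: v0=A3 v1=A4 downbeat P8
  -> R4 @ bar 1 tick 0 v(0, 1): B3/F4 TT untreated
  -> R2 @ bar 3 tick 0 v(0, 1): A3/F4 m6 -> F3/C4 P5 similar
  -> R4 @ bar 4 tick 0 v(0, 1): E3/D4 m7 untreated
  -> R7 @ bar 6 tick 0 v(0,): F3->B3 leap 6st
  -> R7 @ bar 6 tick 0 v(1,): A3->G4 leap 10st
  -> R1 @ bar 7 tick 0 v(0, 1): B3/B4 P8 -> A3/A4 P8 similar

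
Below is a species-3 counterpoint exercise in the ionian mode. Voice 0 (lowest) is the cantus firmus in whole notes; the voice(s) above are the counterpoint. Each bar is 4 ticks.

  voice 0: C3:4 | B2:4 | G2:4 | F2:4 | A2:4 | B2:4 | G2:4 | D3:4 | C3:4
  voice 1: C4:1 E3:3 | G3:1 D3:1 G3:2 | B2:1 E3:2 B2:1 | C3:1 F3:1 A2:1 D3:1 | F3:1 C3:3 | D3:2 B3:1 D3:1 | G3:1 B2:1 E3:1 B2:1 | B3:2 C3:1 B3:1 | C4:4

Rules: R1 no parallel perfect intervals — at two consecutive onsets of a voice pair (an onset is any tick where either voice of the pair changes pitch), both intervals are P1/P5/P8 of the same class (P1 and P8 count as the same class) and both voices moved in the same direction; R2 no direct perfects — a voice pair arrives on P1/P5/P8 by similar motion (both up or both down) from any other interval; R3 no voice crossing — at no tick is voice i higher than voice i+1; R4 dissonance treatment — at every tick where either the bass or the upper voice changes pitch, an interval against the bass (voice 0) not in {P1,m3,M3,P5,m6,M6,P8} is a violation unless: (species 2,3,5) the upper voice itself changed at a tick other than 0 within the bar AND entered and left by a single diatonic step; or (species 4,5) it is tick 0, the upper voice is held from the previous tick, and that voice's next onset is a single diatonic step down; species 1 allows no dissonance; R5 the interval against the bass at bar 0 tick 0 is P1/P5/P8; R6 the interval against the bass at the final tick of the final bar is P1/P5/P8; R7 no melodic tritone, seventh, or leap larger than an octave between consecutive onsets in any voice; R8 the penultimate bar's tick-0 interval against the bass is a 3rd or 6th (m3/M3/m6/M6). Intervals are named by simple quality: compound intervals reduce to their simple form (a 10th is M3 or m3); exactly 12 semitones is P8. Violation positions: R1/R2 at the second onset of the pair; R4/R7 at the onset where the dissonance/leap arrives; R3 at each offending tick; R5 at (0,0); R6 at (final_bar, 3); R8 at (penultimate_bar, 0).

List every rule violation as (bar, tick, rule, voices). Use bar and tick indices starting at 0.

bar 0: v0=C3 v1=C4 downbeat P8
bar 1: v0=B2 v1=G3 downbeat m6
bar 2: v0=G2 v1=B2 downbeat M3
bar 3: v0=F2 v1=C3 downbeat P5
bar 4: v0=A2 v1=F3 downbeat m6
bar 5: v0=B2 v1=D3 downbeat m3
bar 6: v0=G2 v1=G3 downbeat P8
bar 7: v0=D3 v1=B3 downbeat M6
bar 8: v0=C3 v1=C4 downbeat P8
  -> R3 @ bar 7 tick 2 v(0, 1): D3 above C3
  -> R4 @ bar 7 tick 2 v(0, 1): D3/C3 M2 untreated
  -> R7 @ bar 7 tick 2 v(1,): B3->C3 leap 11st
  -> R7 @ bar 7 tick 3 v(1,): C3->B3 leap 11st

(7, 2, R3, (0, 1))
(7, 2, R4, (0, 1))
(7, 2, R7, (1,))
(7, 3, R7, (1,))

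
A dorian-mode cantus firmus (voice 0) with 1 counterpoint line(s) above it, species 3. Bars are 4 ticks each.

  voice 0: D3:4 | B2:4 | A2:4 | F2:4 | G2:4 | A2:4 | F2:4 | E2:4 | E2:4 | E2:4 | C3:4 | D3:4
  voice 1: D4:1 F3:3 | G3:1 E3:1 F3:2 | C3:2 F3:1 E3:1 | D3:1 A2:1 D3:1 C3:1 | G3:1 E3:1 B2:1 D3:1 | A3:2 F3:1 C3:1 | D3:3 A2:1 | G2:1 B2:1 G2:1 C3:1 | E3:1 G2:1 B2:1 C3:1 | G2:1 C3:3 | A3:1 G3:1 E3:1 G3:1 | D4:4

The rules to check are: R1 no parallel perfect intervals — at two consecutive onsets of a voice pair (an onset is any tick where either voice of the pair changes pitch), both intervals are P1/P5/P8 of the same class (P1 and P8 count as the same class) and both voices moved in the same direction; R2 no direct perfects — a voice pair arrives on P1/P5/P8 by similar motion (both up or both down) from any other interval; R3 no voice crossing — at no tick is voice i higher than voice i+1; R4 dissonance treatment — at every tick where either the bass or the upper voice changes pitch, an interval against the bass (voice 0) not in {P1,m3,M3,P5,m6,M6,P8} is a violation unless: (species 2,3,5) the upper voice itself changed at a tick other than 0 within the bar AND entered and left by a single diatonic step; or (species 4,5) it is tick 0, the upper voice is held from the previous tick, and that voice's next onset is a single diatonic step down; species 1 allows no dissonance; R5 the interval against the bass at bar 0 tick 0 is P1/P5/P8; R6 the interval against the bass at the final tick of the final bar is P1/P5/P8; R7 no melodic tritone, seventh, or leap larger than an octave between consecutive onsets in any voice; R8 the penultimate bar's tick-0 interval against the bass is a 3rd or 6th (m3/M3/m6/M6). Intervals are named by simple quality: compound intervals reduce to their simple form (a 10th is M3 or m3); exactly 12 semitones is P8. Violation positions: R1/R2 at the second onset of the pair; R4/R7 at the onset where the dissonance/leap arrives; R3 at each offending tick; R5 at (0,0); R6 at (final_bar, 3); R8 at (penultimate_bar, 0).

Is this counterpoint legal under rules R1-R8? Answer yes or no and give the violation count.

bar 0: v0=D3 v1=D4 (P8)
bar 1: v0=B2 v1=G3 (m6)
bar 2: v0=A2 v1=C3 (m3)
bar 3: v0=F2 v1=D3 (M6)
bar 4: v0=G2 v1=G3 (P8)
bar 5: v0=A2 v1=A3 (P8)
bar 6: v0=F2 v1=D3 (M6)
bar 7: v0=E2 v1=G2 (m3)
bar 8: v0=E2 v1=E3 (P8)
bar 9: v0=E2 v1=G2 (m3)
bar 10: v0=C3 v1=A3 (M6)
bar 11: v0=D3 v1=D4 (P8)
  R4 @ bar1.1: B2/E3 P4 untreated
  R4 @ bar1.2: B2/F3 TT untreated
  R2 @ bar4.0: F2/C3 P5 -> G2/G3 P8 similar
  R2 @ bar5.0: G2/D3 P5 -> A2/A3 P8 similar
  R2 @ bar11.0: C3/G3 P5 -> D3/D4 P8 similar

No (5 violations)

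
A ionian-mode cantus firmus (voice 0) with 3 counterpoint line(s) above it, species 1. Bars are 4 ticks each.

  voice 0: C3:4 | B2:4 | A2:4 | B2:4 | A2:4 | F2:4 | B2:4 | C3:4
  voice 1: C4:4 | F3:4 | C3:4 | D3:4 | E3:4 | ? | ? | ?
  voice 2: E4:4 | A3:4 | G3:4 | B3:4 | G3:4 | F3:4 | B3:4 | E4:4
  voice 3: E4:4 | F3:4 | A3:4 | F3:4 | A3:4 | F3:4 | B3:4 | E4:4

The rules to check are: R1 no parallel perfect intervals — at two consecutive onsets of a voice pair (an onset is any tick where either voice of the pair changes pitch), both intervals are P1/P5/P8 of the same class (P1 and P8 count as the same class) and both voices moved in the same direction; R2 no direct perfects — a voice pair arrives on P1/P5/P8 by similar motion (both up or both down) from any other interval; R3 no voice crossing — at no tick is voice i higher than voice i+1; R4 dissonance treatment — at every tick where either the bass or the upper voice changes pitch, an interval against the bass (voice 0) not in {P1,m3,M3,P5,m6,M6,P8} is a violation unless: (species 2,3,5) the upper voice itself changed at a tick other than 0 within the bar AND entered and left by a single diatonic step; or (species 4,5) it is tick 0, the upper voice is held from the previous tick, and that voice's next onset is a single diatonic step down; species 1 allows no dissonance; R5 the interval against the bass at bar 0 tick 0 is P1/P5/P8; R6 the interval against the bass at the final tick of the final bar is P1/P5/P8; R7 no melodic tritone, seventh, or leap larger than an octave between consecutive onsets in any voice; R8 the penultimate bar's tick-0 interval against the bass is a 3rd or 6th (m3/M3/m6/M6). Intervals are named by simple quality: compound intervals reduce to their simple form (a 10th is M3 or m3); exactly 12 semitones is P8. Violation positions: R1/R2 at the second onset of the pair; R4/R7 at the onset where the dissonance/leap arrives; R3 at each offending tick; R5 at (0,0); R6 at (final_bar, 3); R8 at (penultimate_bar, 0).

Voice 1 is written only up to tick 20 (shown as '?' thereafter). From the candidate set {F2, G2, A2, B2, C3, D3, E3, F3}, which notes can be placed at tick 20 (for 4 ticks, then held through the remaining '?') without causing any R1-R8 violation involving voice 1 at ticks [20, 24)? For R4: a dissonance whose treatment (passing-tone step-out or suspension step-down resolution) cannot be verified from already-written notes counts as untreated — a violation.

{A2, D3, F3}

F2: violates R2,R7
G2: violates R4
A2: legal
B2: violates R4
C3: violates R1
D3: legal
E3: violates R4
F3: legal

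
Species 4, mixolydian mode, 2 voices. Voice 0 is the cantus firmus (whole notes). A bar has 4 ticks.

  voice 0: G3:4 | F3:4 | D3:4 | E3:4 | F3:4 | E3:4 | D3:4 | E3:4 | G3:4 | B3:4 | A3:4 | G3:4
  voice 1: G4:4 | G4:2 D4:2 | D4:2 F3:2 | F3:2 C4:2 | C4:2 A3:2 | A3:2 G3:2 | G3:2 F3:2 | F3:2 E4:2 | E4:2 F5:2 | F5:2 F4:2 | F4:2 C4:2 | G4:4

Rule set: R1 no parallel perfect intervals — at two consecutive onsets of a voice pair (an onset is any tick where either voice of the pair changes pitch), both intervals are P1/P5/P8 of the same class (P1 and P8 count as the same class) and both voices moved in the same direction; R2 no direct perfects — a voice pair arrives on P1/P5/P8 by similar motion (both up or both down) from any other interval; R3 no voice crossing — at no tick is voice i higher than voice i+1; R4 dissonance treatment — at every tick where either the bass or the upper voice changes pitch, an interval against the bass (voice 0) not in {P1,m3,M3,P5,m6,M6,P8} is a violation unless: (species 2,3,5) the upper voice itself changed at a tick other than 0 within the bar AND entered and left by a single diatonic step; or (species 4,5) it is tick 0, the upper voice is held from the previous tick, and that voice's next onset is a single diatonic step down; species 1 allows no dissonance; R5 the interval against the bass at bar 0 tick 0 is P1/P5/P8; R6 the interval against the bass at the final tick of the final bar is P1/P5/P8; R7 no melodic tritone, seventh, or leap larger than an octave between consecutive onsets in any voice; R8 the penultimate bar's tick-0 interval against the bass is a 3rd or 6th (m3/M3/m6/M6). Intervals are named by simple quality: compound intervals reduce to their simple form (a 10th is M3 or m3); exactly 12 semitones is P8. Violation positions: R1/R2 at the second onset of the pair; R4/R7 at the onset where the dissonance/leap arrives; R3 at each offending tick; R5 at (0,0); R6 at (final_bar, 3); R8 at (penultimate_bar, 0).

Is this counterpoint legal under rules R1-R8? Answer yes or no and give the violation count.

bar 0: v0=G3 v1=G4 (P8)
bar 1: v0=F3 v1=G4 (M2)
bar 2: v0=D3 v1=D4 (P8)
bar 3: v0=E3 v1=F3 (m2)
bar 4: v0=F3 v1=C4 (P5)
bar 5: v0=E3 v1=A3 (P4)
bar 6: v0=D3 v1=G3 (P4)
bar 7: v0=E3 v1=F3 (m2)
bar 8: v0=G3 v1=E4 (M6)
bar 9: v0=B3 v1=F5 (TT)
bar 10: v0=A3 v1=F4 (m6)
bar 11: v0=G3 v1=G4 (P8)
  R4 @ bar1.0: F3/G4 M2 untreated
  R4 @ bar3.0: E3/F3 m2 untreated
  R4 @ bar7.0: E3/F3 m2 untreated
  R7 @ bar7.2: F3->E4 leap 11st
  R4 @ bar8.2: G3/F5 m7 untreated
  R7 @ bar8.2: E4->F5 leap 13st
  R4 @ bar9.0: B3/F5 TT untreated
  R4 @ bar9.2: B3/F4 TT untreated

No (8 violations)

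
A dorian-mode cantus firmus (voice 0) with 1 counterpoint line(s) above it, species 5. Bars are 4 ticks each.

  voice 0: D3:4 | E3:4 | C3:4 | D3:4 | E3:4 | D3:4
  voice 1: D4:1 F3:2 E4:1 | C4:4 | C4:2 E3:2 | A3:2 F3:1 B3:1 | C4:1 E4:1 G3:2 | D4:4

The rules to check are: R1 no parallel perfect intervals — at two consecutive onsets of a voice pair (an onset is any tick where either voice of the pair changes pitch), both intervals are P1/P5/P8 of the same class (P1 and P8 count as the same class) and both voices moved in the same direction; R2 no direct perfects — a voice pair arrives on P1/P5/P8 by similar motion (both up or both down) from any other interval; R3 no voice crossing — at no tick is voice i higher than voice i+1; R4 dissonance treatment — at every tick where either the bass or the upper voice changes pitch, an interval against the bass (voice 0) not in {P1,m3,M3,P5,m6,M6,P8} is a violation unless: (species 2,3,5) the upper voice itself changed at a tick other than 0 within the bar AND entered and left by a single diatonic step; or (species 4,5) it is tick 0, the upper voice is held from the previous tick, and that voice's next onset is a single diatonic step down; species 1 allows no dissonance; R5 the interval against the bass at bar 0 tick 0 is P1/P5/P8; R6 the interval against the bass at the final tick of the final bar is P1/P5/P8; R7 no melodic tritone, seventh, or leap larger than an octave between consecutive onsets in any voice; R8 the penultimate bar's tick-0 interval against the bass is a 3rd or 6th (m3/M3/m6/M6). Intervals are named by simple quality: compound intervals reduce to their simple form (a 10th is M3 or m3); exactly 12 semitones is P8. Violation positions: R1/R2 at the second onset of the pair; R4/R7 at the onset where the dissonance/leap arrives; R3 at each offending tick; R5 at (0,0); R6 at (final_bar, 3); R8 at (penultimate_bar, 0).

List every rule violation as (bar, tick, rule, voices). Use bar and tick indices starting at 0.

bar 0: v0=D3 v1=D4 downbeat P8
bar 1: v0=E3 v1=C4 downbeat m6
bar 2: v0=C3 v1=C4 downbeat P8
bar 3: v0=D3 v1=A3 downbeat P5
bar 4: v0=E3 v1=C4 downbeat m6
bar 5: v0=D3 v1=D4 downbeat P8
  -> R4 @ bar 0 tick 3 v(0, 1): D3/E4 M2 untreated
  -> R7 @ bar 0 tick 3 v(1,): F3->E4 leap 11st
  -> R2 @ bar 3 tick 0 v(0, 1): C3/E3 M3 -> D3/A3 P5 similar
  -> R7 @ bar 3 tick 3 v(1,): F3->B3 leap 6st

(0, 3, R4, (0, 1))
(0, 3, R7, (1,))
(3, 0, R2, (0, 1))
(3, 3, R7, (1,))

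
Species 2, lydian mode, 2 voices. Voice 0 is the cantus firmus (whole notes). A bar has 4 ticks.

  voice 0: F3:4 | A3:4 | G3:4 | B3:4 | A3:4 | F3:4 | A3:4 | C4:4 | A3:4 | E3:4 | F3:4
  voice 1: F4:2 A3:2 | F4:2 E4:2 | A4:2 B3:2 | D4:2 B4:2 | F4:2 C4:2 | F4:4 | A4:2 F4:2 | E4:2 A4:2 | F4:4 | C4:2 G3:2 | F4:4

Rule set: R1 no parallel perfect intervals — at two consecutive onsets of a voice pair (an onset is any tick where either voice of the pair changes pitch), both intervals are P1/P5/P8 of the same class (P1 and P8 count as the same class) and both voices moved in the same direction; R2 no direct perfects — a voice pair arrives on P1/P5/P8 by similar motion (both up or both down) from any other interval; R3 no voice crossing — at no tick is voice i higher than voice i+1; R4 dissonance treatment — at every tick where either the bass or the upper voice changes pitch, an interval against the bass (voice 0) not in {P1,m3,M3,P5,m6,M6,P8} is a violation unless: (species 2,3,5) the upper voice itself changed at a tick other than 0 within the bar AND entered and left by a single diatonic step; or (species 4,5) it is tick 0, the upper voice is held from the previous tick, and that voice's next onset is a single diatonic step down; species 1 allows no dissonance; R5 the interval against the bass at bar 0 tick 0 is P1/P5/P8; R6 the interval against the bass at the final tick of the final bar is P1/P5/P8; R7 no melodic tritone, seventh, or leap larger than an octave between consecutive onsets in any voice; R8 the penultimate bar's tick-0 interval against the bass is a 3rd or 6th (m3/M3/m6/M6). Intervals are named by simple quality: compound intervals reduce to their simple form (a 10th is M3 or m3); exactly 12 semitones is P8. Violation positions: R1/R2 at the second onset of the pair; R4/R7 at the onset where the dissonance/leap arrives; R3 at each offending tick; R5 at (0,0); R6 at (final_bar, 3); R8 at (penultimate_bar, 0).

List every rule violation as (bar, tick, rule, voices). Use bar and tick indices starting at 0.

bar 0: v0=F3 v1=F4 downbeat P8
bar 1: v0=A3 v1=F4 downbeat m6
bar 2: v0=G3 v1=A4 downbeat M2
bar 3: v0=B3 v1=D4 downbeat m3
bar 4: v0=A3 v1=F4 downbeat m6
bar 5: v0=F3 v1=F4 downbeat P8
bar 6: v0=A3 v1=A4 downbeat P8
bar 7: v0=C4 v1=E4 downbeat M3
bar 8: v0=A3 v1=F4 downbeat m6
bar 9: v0=E3 v1=C4 downbeat m6
bar 10: v0=F3 v1=F4 downbeat P8
  -> R4 @ bar 2 tick 0 v(0, 1): G3/A4 M2 untreated
  -> R7 @ bar 2 tick 2 v(1,): A4->B3 leap 10st
  -> R7 @ bar 4 tick 0 v(1,): B4->F4 leap 6st
  -> R1 @ bar 6 tick 0 v(0, 1): F3/F4 P8 -> A3/A4 P8 similar
  -> R2 @ bar 10 tick 0 v(0, 1): E3/G3 m3 -> F3/F4 P8 similar
  -> R7 @ bar 10 tick 0 v(1,): G3->F4 leap 10st

(2, 0, R4, (0, 1))
(2, 2, R7, (1,))
(4, 0, R7, (1,))
(6, 0, R1, (0, 1))
(10, 0, R2, (0, 1))
(10, 0, R7, (1,))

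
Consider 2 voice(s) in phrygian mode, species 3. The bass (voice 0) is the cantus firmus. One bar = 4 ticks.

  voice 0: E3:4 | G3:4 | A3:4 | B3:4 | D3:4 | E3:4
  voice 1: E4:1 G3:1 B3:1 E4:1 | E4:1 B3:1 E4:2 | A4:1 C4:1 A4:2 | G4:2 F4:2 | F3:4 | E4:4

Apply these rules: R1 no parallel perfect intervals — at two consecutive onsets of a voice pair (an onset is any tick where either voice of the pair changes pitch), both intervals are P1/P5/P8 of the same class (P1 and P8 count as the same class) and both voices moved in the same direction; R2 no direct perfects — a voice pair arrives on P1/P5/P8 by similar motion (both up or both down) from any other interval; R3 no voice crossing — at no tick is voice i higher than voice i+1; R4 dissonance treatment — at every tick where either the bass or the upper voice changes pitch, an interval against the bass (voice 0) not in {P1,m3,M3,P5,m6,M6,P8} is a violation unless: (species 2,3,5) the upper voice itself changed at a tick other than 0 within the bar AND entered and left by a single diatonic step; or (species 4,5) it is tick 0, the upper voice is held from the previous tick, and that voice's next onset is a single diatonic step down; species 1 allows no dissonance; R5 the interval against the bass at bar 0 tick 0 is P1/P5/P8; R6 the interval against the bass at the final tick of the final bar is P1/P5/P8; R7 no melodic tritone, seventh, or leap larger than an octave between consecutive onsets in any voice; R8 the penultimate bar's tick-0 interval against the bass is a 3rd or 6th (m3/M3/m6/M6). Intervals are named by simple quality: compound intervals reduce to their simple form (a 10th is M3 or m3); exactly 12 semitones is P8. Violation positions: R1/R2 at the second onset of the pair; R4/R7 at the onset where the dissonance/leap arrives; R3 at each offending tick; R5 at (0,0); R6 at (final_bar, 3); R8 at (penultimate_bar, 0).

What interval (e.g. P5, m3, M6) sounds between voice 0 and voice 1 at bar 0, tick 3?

voice 0=E3 voice 1=E4 -> P8

P8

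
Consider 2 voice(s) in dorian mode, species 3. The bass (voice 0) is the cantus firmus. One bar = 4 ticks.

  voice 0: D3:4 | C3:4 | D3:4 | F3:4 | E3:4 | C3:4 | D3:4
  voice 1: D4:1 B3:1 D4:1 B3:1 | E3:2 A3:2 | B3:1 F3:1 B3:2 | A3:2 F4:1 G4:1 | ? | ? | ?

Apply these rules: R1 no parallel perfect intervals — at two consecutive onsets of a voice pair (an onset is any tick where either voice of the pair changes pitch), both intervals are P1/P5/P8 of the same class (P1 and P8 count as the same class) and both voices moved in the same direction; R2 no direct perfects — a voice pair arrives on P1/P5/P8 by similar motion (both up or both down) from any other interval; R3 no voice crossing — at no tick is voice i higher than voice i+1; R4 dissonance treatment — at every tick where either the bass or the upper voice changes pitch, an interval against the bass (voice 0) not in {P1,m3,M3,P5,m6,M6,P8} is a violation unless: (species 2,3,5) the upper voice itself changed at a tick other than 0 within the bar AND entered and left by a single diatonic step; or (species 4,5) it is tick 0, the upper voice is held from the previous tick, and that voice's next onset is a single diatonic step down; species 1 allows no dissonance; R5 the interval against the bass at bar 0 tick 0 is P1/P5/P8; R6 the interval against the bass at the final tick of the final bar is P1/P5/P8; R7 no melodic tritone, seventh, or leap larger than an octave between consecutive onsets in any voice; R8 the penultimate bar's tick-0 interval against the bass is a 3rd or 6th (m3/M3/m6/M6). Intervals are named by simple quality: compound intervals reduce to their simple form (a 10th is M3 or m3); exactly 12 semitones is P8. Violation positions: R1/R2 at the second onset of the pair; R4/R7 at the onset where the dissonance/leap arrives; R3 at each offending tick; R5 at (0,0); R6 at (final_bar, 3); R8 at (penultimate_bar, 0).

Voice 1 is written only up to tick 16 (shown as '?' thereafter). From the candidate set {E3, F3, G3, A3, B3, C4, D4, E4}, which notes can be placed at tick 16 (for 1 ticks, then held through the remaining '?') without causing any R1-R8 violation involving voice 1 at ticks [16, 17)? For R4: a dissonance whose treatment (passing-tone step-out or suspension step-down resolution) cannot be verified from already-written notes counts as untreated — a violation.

E3: violates R2,R7
F3: violates R4,R7
G3: legal
A3: violates R4,R7
B3: violates R2
C4: legal
D4: violates R4
E4: violates R2

{C4, G3}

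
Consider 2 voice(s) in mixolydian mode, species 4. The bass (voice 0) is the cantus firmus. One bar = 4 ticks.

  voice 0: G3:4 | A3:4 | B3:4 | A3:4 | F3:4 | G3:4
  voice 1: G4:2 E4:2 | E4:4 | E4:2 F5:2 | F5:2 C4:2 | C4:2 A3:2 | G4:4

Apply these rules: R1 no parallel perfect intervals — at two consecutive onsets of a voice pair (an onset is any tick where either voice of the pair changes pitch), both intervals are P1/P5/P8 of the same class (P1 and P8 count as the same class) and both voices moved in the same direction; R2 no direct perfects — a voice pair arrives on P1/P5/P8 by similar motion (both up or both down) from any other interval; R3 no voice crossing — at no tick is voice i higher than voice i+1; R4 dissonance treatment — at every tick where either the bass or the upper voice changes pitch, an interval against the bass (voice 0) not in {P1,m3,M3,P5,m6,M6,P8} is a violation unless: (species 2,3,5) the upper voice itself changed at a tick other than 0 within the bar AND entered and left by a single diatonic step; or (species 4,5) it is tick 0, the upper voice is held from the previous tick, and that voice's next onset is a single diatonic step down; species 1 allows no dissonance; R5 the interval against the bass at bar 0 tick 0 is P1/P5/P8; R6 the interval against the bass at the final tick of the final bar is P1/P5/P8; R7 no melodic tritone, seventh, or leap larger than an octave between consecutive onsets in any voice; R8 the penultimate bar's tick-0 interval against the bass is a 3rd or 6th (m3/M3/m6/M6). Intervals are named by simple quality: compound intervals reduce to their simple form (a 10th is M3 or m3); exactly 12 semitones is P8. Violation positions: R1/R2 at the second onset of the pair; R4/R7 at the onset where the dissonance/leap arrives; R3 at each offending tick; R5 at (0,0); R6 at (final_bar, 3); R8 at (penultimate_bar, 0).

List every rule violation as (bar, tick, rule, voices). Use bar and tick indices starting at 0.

bar 0: v0=G3 v1=G4 downbeat P8
bar 1: v0=A3 v1=E4 downbeat P5
bar 2: v0=B3 v1=E4 downbeat P4
bar 3: v0=A3 v1=F5 downbeat m6
bar 4: v0=F3 v1=C4 downbeat P5
bar 5: v0=G3 v1=G4 downbeat P8
  -> R4 @ bar 2 tick 0 v(0, 1): B3/E4 P4 untreated
  -> R4 @ bar 2 tick 2 v(0, 1): B3/F5 TT untreated
  -> R7 @ bar 2 tick 2 v(1,): E4->F5 leap 13st
  -> R7 @ bar 3 tick 2 v(1,): F5->C4 leap 17st
  -> R8 @ bar 4 tick 0 v(0, 1): penult P5 not 3rd/6th
  -> R2 @ bar 5 tick 0 v(0, 1): F3/A3 M3 -> G3/G4 P8 similar
  -> R7 @ bar 5 tick 0 v(1,): A3->G4 leap 10st

(2, 0, R4, (0, 1))
(2, 2, R4, (0, 1))
(2, 2, R7, (1,))
(3, 2, R7, (1,))
(4, 0, R8, (0, 1))
(5, 0, R2, (0, 1))
(5, 0, R7, (1,))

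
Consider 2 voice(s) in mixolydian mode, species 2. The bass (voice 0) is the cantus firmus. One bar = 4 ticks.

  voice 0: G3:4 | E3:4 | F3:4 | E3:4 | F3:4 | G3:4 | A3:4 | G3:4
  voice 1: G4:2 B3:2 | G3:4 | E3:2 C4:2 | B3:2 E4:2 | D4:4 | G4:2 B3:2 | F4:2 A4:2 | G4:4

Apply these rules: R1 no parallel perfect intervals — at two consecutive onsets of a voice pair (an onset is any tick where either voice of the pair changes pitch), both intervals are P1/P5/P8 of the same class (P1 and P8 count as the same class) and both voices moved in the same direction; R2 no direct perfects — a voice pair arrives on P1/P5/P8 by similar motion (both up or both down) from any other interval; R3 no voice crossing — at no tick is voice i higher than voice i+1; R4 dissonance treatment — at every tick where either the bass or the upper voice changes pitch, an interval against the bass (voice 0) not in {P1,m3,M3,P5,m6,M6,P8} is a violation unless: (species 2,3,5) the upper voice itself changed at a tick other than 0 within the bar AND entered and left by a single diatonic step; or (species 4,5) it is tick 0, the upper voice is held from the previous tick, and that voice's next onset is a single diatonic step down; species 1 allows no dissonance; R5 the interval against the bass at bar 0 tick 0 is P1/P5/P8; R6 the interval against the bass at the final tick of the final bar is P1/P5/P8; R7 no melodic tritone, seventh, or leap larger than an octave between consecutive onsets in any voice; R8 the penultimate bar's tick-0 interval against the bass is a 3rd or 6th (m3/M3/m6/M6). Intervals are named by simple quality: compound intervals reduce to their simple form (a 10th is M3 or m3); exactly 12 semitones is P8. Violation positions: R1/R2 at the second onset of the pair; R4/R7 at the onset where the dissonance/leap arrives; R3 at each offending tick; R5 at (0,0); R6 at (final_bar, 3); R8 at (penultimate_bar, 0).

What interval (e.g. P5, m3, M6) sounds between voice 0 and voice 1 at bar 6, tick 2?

P8

voice 0=A3 voice 1=A4 -> P8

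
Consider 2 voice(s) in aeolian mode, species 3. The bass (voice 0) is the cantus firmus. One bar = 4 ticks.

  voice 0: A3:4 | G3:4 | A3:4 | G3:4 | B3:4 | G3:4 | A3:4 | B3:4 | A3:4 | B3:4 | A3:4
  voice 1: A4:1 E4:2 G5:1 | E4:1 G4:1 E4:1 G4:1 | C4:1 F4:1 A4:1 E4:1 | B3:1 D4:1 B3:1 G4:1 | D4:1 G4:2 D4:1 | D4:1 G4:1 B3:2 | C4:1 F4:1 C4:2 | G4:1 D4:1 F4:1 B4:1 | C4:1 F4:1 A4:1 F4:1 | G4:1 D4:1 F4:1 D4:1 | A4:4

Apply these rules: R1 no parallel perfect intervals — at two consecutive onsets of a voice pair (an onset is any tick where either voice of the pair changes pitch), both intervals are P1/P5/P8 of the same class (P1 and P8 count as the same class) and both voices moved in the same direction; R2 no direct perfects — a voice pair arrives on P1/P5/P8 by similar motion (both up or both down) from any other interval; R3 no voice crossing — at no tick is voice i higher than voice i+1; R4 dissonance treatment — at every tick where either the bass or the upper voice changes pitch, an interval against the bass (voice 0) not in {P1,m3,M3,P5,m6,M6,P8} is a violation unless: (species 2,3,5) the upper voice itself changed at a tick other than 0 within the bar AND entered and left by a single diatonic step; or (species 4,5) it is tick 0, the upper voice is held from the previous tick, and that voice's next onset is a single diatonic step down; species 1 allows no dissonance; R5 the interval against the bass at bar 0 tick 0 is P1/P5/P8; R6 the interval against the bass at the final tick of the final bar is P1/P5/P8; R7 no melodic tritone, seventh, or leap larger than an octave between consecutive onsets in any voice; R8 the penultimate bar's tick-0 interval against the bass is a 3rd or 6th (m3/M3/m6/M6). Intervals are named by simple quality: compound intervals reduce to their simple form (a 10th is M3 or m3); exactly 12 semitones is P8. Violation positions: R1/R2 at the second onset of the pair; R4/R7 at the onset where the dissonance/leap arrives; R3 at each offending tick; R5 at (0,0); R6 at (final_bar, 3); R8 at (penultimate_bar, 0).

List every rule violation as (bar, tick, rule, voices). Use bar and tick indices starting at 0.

(0, 3, R4, (0, 1))
(0, 3, R7, (1,))
(1, 0, R7, (1,))
(7, 2, R4, (0, 1))
(7, 3, R7, (1,))
(8, 0, R7, (1,))
(9, 2, R4, (0, 1))

bar 0: v0=A3 v1=A4 downbeat P8
bar 1: v0=G3 v1=E4 downbeat M6
bar 2: v0=A3 v1=C4 downbeat m3
bar 3: v0=G3 v1=B3 downbeat M3
bar 4: v0=B3 v1=D4 downbeat m3
bar 5: v0=G3 v1=D4 downbeat P5
bar 6: v0=A3 v1=C4 downbeat m3
bar 7: v0=B3 v1=G4 downbeat m6
bar 8: v0=A3 v1=C4 downbeat m3
bar 9: v0=B3 v1=G4 downbeat m6
bar 10: v0=A3 v1=A4 downbeat P8
  -> R4 @ bar 0 tick 3 v(0, 1): A3/G5 m7 untreated
  -> R7 @ bar 0 tick 3 v(1,): E4->G5 leap 15st
  -> R7 @ bar 1 tick 0 v(1,): G5->E4 leap 15st
  -> R4 @ bar 7 tick 2 v(0, 1): B3/F4 TT untreated
  -> R7 @ bar 7 tick 3 v(1,): F4->B4 leap 6st
  -> R7 @ bar 8 tick 0 v(1,): B4->C4 leap 11st
  -> R4 @ bar 9 tick 2 v(0, 1): B3/F4 TT untreated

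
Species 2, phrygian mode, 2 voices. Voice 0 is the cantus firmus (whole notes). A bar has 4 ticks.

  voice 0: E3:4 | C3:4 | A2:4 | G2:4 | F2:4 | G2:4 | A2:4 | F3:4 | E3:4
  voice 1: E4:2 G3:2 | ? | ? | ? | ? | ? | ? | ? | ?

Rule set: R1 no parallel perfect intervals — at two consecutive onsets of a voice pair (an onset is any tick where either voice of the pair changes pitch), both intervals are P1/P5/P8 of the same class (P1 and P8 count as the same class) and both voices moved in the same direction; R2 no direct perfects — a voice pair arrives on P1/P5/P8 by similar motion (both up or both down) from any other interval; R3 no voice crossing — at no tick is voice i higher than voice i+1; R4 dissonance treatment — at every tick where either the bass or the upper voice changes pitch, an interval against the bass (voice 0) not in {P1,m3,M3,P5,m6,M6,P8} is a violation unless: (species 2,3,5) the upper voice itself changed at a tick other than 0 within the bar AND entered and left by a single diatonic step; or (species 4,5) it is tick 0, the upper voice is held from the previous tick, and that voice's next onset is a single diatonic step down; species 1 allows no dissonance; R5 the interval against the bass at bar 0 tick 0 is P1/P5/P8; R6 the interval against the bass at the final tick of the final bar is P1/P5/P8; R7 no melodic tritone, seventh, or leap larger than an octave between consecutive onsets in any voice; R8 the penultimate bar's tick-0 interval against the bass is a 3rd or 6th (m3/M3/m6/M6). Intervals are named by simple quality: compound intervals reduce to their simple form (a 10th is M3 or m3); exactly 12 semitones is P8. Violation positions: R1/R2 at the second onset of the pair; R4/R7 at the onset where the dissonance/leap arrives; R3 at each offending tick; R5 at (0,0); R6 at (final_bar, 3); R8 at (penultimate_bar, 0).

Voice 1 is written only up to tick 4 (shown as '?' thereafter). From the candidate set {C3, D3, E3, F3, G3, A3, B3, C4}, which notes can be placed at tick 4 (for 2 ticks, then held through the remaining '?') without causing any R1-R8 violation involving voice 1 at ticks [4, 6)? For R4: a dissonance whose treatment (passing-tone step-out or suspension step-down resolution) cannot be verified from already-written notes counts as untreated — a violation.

C3: violates R2
D3: violates R4
E3: legal
F3: violates R4
G3: legal
A3: legal
B3: violates R4
C4: legal

{A3, C4, E3, G3}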